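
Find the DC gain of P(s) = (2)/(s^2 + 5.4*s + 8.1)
DC gain = P(0) = num(0)/den(0) = 2/8.1 = 0.2469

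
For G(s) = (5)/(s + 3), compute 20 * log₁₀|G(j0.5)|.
Substitute s = j*0.5: G(j0.5) = 1.62162 - 0.27027j.
|G(j0.5)| = sqrt(Re² + Im²) = 1.644.
20*log₁₀(1.644) = 4.32 dB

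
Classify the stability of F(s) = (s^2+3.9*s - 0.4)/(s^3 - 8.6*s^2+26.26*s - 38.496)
Denominator: s^3 - 8.6*s^2 + 26.26*s - 38.496 = (s - 4.8)(s^2 - 3.8*s + 8.02). Poles: 1.9 + 2.1j, 1.9 - 2.1j, 4.8. Unstable (3 pole(s) in RHP)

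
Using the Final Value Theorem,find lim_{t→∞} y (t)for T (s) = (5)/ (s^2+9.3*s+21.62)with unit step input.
FVT: lim_{t→∞} y(t) = lim_{s→0} s*Y(s) where Y(s) = T(s)/s.
= lim_{s→0} T(s) = T(0) = num(0)/den(0) = 5/21.62 = 0.2313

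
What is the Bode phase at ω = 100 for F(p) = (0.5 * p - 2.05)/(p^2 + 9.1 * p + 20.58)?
Substitute p = j*100: F(j100) = 0.00065684 - 0.00495042j.
∠F(j100) = atan2(Im, Re) = atan2(-0.00495042, 0.00065684) = -82.44°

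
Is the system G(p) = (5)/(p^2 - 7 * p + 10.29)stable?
Denominator: p^2 - 7*p + 10.29 = (p - 2.1)(p - 4.9). Poles: 2.1, 4.9. All Re(p)<0: No (unstable)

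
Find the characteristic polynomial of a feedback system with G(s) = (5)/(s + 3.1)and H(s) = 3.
Characteristic poly = G_den * H_den + G_num * H_num = (s + 3.1) + (15) = s + 18.1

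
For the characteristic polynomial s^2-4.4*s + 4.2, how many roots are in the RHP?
s^2 - 4.4*s + 4.2 = (s - 3)(s - 1.4). Poles: 1.4, 3. RHP poles (Re>0): 2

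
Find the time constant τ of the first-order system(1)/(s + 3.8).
First-order system: τ = -1/pole. Pole = -3.8. τ = -1/(-3.8) = 0.2632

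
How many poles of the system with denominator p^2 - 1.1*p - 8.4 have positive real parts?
p^2 - 1.1*p - 8.4 = (p - 3.5)(p + 2.4). Poles: -2.4, 3.5. RHP poles (Re>0): 1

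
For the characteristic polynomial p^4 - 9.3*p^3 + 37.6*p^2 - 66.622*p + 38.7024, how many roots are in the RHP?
p^4 - 9.3*p^3 + 37.6*p^2 - 66.622*p + 38.7024 = (p - 1.1)(p - 2.4)(p^2 - 5.8*p + 14.66). Poles: 1.1, 2.4, 2.9 + 2.5j, 2.9 - 2.5j. RHP poles (Re>0): 4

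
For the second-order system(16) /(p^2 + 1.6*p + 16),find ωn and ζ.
Standard form: ωn²/(p²+2ζωn·p+ωn²).
const=16=ωn² → ωn=4, p coeff=1.6=2ζωn → ζ=0.2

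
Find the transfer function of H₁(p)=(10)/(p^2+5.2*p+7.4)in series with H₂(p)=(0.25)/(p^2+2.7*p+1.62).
Series: H = H₁ · H₂ = (n₁·n₂)/(d₁·d₂).
Num: n₁·n₂ = 2.5. Den: d₁·d₂ = p^4 + 7.9*p^3 + 23.06*p^2 + 28.404*p + 11.988.
H(p) = (2.5)/(p^4 + 7.9*p^3 + 23.06*p^2 + 28.404*p + 11.988)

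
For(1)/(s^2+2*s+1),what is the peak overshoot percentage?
Standard form: ωn²/(s²+2ζωn·s+ωn²) → ωn = 1, ζ = 1.
ζ ≥ 1, so the response is non-oscillatory: peak overshoot = 0%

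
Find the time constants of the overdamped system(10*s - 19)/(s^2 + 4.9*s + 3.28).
Overdamped: real poles at -0.8, -4.1. τ = -1/pole → τ₁ = 1.25, τ₂ = 0.2439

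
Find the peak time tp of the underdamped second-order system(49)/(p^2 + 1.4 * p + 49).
Standard form: ωn²/(p²+2ζωn·p+ωn²) → ωn = 7, ζ = 0.1.
ωd = ωn·√(1-ζ²) = 7·√(1-0.1²) = 6.965.
tp = π/ωd = π/6.965 = 0.4511 s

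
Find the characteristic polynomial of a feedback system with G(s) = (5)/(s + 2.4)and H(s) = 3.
Characteristic poly = G_den * H_den + G_num * H_num = (s + 2.4) + (15) = s + 17.4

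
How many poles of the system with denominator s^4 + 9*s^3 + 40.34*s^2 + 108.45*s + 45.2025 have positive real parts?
s^4 + 9*s^3 + 40.34*s^2 + 108.45*s + 45.2025 = (s + 0.5)(s + 4.9)(s^2 + 3.6*s + 18.45). Poles: -0.5, -1.8 + 3.9j, -1.8 - 3.9j, -4.9. RHP poles (Re>0): 0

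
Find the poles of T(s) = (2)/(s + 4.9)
Set denominator = 0: s + 4.9 = 0 → Poles: -4.9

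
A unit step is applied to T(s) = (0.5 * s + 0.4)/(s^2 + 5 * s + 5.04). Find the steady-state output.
FVT: lim_{t→∞} y(t) = lim_{s→0} s*Y(s) where Y(s) = T(s)/s.
= lim_{s→0} T(s) = T(0) = num(0)/den(0) = 0.4/5.04 = 0.07937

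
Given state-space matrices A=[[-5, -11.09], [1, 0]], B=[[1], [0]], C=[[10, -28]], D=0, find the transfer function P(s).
P(s) = C(sI - A)⁻¹B + D.
Characteristic polynomial det(sI - A) = s^2 + 5*s + 11.09.
Numerator from C·adj(sI-A)·B + D·det(sI-A) = 10*s - 28.
P(s) = (10*s - 28)/(s^2 + 5*s + 11.09)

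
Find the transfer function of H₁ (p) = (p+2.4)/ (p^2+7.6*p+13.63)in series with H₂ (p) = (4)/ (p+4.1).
Series: H = H₁ · H₂ = (n₁·n₂)/(d₁·d₂).
Num: n₁·n₂ = 4*p + 9.6. Den: d₁·d₂ = p^3 + 11.7*p^2 + 44.79*p + 55.883.
H(p) = (4*p + 9.6)/(p^3 + 11.7*p^2 + 44.79*p + 55.883)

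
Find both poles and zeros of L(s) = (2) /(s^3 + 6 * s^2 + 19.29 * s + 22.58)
Set denominator = 0: s^3 + 6*s^2 + 19.29*s + 22.58 = (s + 2)(s^2 + 4*s + 11.29) = 0 → Poles: -2, -2 + 2.7j, -2 - 2.7j
Numerator is a nonzero constant (2) → Zeros: none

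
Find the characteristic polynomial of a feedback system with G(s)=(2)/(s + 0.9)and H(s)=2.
Characteristic poly = G_den * H_den + G_num * H_num = (s + 0.9) + (4) = s + 4.9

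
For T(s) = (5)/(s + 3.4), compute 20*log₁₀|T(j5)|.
Substitute s = j*5: T(j5) = 0.464989 - 0.683807j.
|T(j5)| = sqrt(Re² + Im²) = 0.8269.
20*log₁₀(0.8269) = -1.65 dB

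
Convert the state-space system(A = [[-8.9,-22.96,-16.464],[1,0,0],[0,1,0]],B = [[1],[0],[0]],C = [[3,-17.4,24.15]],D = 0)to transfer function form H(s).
H(s) = C(sI - A)⁻¹B + D.
Characteristic polynomial det(sI - A) = s^3 + 8.9*s^2 + 22.96*s + 16.464.
Numerator from C·adj(sI-A)·B + D·det(sI-A) = 3*s^2 - 17.4*s + 24.15.
H(s) = (3*s^2 - 17.4*s + 24.15)/(s^3 + 8.9*s^2 + 22.96*s + 16.464)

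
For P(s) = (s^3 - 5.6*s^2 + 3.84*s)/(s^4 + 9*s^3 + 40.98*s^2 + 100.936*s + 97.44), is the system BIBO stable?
Denominator: s^4 + 9*s^3 + 40.98*s^2 + 100.936*s + 97.44 = (s + 2.8)(s + 2.4)(s^2 + 3.8*s + 14.5). Poles: -1.9 + 3.3j, -1.9 - 3.3j, -2.4, -2.8. All Re(p)<0: Yes (stable)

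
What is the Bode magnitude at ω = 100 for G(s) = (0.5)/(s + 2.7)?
Substitute s = j*100: G(j100) = 0.000134902 - 0.00499636j.
|G(j100)| = sqrt(Re² + Im²) = 0.004998.
20*log₁₀(0.004998) = -46.02 dB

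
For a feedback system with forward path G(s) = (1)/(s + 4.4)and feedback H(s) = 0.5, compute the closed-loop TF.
Closed-loop T = G/(1+GH).
Numerator: G_num * H_den = 1.
Denominator: G_den * H_den + G_num * H_num = (s + 4.4) + (0.5) = s + 4.9.
T(s) = (1)/(s + 4.9)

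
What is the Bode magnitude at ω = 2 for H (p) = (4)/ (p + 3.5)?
Substitute p = j*2: H(j2) = 0.861538 - 0.492308j.
|H(j2)| = sqrt(Re² + Im²) = 0.9923.
20*log₁₀(0.9923) = -0.07 dB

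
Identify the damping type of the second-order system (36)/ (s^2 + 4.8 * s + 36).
Standard form: ωn²/(s²+2ζωn·s+ωn²) gives ωn=6, ζ=0.4.
Underdamped (ζ = 0.4 < 1)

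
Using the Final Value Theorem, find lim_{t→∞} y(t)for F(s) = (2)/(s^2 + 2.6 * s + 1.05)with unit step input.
FVT: lim_{t→∞} y(t) = lim_{s→0} s*Y(s) where Y(s) = F(s)/s.
= lim_{s→0} F(s) = F(0) = num(0)/den(0) = 2/1.05 = 1.905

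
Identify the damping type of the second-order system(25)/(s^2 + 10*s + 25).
Standard form: ωn²/(s²+2ζωn·s+ωn²) gives ωn=5, ζ=1.
Critically damped (ζ = 1)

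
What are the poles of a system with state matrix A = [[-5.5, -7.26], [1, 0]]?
Eigenvalues solve det(λI - A) = 0.
Characteristic polynomial: λ^2 + 5.5*λ + 7.26 = 0.
Factor: (λ + 3.3)(λ + 2.2) = 0.
Roots: -2.2, -3.3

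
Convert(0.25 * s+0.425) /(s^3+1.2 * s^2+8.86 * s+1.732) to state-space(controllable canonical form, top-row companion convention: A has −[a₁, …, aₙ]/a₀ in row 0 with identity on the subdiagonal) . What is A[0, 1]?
Reachable canonical form for den = s^3 + 1.2*s^2 + 8.86*s + 1.732: top row of A = -[a₁,a₂,...,aₙ]/a₀, ones on the subdiagonal, zeros elsewhere.
A = [[-1.2, -8.86, -1.732], [1, 0, 0], [0, 1, 0]].
A[0,1] = -8.86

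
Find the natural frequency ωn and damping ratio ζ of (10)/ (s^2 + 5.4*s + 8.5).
Underdamped: complex pole -2.7 + 1.1j. ωn = |pole| = 2.915, ζ = -Re(pole)/ωn = 0.9261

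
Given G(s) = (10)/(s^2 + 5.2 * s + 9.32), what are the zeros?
Numerator is a nonzero constant (10) → Zeros: none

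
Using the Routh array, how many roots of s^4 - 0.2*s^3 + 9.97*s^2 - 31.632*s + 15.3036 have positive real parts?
Routh array:
s^4: [1, 9.97, 15.3036]; s^3: [-0.2, -31.632]; s^2: [-148.19, 15.3036]; s^1: [-31.6527]; s^0: [15.3036]
First column: [1, -0.2, -148.19, -31.6527, 15.3036]. Sign changes = RHP roots = 2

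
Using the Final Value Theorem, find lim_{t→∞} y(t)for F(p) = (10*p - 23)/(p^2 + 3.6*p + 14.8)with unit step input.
FVT: lim_{t→∞} y(t) = lim_{p→0} p*Y(p) where Y(p) = F(p)/p.
= lim_{p→0} F(p) = F(0) = num(0)/den(0) = -23/14.8 = -1.554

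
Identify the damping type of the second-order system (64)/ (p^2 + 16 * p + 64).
Standard form: ωn²/(p²+2ζωn·p+ωn²) gives ωn=8, ζ=1.
Critically damped (ζ = 1)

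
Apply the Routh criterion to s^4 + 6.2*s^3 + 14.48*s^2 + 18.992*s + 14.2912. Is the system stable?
Routh array:
s^4: [1, 14.48, 14.2912]; s^3: [6.2, 18.992]; s^2: [11.4168, 14.2912]; s^1: [11.231]; s^0: [14.2912]
First column: [1, 6.2, 11.4168, 11.231, 14.2912]. Sign changes = 0.
Yes, stable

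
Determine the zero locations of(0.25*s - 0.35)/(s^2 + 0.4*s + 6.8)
Set numerator = 0: 0.25*s - 0.35 = 0 → Zeros: 1.4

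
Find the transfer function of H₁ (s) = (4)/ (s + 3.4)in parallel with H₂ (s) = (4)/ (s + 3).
Parallel: H = H₁ + H₂ = (n₁·d₂ + n₂·d₁)/(d₁·d₂).
n₁·d₂ = 4*s + 12. n₂·d₁ = 4*s + 13.6. Sum = 8*s + 25.6. d₁·d₂ = s^2 + 6.4*s + 10.2.
H(s) = (8*s + 25.6)/(s^2 + 6.4*s + 10.2)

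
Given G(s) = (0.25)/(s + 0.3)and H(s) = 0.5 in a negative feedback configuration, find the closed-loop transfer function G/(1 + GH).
Closed-loop T = G/(1+GH).
Numerator: G_num * H_den = 0.25.
Denominator: G_den * H_den + G_num * H_num = (s + 0.3) + (0.125) = s + 0.425.
T(s) = (0.25)/(s + 0.425)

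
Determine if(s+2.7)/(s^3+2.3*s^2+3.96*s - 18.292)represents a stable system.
Denominator: s^3 + 2.3*s^2 + 3.96*s - 18.292 = (s - 1.7)(s^2 + 4*s + 10.76). Poles: -2 + 2.6j, -2 - 2.6j, 1.7. All Re(p)<0: No (unstable)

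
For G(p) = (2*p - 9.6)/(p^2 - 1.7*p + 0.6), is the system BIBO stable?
Denominator: p^2 - 1.7*p + 0.6 = (p - 1.2)(p - 0.5). Poles: 0.5, 1.2. All Re(p)<0: No (unstable)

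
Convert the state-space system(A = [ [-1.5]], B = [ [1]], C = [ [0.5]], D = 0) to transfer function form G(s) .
G(s) = C(sI - A)⁻¹B + D.
Characteristic polynomial det(sI - A) = s + 1.5.
Numerator from C·adj(sI-A)·B + D·det(sI-A) = 0.5.
G(s) = (0.5)/(s + 1.5)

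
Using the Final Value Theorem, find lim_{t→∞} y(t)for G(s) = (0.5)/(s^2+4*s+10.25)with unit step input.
FVT: lim_{t→∞} y(t) = lim_{s→0} s*Y(s) where Y(s) = G(s)/s.
= lim_{s→0} G(s) = G(0) = num(0)/den(0) = 0.5/10.25 = 0.04878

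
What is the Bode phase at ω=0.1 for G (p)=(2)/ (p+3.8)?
Substitute p = j*0.1: G(j0.1) = 0.525952 - 0.0138408j.
∠G(j0.1) = atan2(Im, Re) = atan2(-0.0138408, 0.525952) = -1.51°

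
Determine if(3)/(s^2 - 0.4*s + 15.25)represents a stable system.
Denominator: s^2 - 0.4*s + 15.25. Poles: 0.2 + 3.9j, 0.2 - 3.9j. All Re(p)<0: No (unstable)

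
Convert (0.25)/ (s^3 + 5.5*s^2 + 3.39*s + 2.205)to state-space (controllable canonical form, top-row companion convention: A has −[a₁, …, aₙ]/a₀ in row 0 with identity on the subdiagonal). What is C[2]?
Reachable canonical form: C = numerator coefficients (right-aligned, zero-padded to length n).
num = 0.25, C = [[0, 0, 0.25]].
C[2] = 0.25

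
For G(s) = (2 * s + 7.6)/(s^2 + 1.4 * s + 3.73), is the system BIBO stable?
Denominator: s^2 + 1.4*s + 3.73. Poles: -0.7 + 1.8j, -0.7 - 1.8j. All Re(p)<0: Yes (stable)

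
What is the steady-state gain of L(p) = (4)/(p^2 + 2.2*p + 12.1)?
DC gain = L(0) = num(0)/den(0) = 4/12.1 = 0.3306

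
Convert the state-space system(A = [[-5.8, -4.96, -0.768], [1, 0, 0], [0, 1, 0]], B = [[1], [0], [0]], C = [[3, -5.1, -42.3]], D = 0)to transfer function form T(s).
T(s) = C(sI - A)⁻¹B + D.
Characteristic polynomial det(sI - A) = s^3 + 5.8*s^2 + 4.96*s + 0.768.
Numerator from C·adj(sI-A)·B + D·det(sI-A) = 3*s^2 - 5.1*s - 42.3.
T(s) = (3*s^2 - 5.1*s - 42.3)/(s^3 + 5.8*s^2 + 4.96*s + 0.768)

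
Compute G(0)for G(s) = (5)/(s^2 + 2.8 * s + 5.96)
DC gain = G(0) = num(0)/den(0) = 5/5.96 = 0.8389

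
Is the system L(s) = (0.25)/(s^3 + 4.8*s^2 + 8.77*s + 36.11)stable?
Denominator: s^3 + 4.8*s^2 + 8.77*s + 36.11 = (s + 4.6)(s^2 + 0.2*s + 7.85). Poles: -0.1 + 2.8j, -0.1 - 2.8j, -4.6. All Re(p)<0: Yes (stable)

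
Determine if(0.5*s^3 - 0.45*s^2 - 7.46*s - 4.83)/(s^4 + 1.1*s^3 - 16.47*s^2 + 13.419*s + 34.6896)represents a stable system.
Denominator: s^4 + 1.1*s^3 - 16.47*s^2 + 13.419*s + 34.6896 = (s + 1.1)(s + 4.8)(s^2 - 4.8*s + 6.57). Poles: -1.1, -4.8, 2.4 + 0.9j, 2.4 - 0.9j. All Re(p)<0: No (unstable)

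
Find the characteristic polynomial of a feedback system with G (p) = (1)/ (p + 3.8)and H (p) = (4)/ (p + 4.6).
Characteristic poly = G_den * H_den + G_num * H_num = (p^2 + 8.4*p + 17.48) + (4) = p^2 + 8.4*p + 21.48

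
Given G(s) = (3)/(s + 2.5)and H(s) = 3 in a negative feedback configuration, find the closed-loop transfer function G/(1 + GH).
Closed-loop T = G/(1+GH).
Numerator: G_num * H_den = 3.
Denominator: G_den * H_den + G_num * H_num = (s + 2.5) + (9) = s + 11.5.
T(s) = (3)/(s + 11.5)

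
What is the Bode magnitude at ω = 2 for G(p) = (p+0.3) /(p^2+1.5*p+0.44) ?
Substitute p = j*2: G(j2) = 0.227558 - 0.370035j.
|G(j2)| = sqrt(Re² + Im²) = 0.4344.
20*log₁₀(0.4344) = -7.24 dB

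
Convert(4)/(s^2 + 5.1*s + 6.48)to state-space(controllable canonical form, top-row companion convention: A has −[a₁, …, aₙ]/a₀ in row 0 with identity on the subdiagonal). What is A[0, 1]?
Reachable canonical form for den = s^2 + 5.1*s + 6.48: top row of A = -[a₁,a₂,...,aₙ]/a₀, ones on the subdiagonal, zeros elsewhere.
A = [[-5.1, -6.48], [1, 0]].
A[0,1] = -6.48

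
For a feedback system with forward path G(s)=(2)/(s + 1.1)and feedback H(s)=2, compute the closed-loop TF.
Closed-loop T = G/(1+GH).
Numerator: G_num * H_den = 2.
Denominator: G_den * H_den + G_num * H_num = (s + 1.1) + (4) = s + 5.1.
T(s) = (2)/(s + 5.1)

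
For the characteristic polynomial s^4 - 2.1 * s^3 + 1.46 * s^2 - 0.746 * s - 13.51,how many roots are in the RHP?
s^4 - 2.1*s^3 + 1.46*s^2 - 0.746*s - 13.51 = (s - 2.5)(s + 1.4)(s^2 - s + 3.86). Poles: -1.4, 0.5 + 1.9j, 0.5 - 1.9j, 2.5. RHP poles (Re>0): 3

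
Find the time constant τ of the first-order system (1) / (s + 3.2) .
First-order system: τ = -1/pole. Pole = -3.2. τ = -1/(-3.2) = 0.3125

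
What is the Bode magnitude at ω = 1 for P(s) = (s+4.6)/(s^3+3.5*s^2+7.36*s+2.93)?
Substitute s = j*1: P(j1) = 0.0916749 - 0.731487j.
|P(j1)| = sqrt(Re² + Im²) = 0.7372.
20*log₁₀(0.7372) = -2.65 dB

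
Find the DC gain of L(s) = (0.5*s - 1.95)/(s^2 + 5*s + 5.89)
DC gain = L(0) = num(0)/den(0) = -1.95/5.89 = -0.3311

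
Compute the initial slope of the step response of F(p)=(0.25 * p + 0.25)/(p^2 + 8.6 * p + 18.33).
IVT: y'(0⁺) = lim_{p→∞} p²·Y(p) = lim_{p→∞} p·F(p).
deg(num) = 1, deg(den) = 2, relative degree = 1, so p·F(p) → (leading num)/(leading den) = 0.25/1 = 0.25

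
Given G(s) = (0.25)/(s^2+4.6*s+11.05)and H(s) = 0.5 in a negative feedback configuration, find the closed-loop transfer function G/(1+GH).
Closed-loop T = G/(1+GH).
Numerator: G_num * H_den = 0.25.
Denominator: G_den * H_den + G_num * H_num = (s^2 + 4.6*s + 11.05) + (0.125) = s^2 + 4.6*s + 11.175.
T(s) = (0.25)/(s^2 + 4.6*s + 11.175)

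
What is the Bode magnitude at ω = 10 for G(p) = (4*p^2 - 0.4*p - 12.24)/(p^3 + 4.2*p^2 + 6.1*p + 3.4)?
Substitute p = j*10: G(j10) = 0.166303 - 0.365238j.
|G(j10)| = sqrt(Re² + Im²) = 0.4013.
20*log₁₀(0.4013) = -7.93 dB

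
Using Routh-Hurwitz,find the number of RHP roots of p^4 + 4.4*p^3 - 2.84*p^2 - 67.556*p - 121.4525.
Routh array:
p^4: [1, -2.84, -121.4525]; p^3: [4.4, -67.556]; p^2: [12.5136, -121.4525]; p^1: [-24.8513]; p^0: [-121.4525]
First column: [1, 4.4, 12.5136, -24.8513, -121.4525]. Sign changes = RHP roots = 1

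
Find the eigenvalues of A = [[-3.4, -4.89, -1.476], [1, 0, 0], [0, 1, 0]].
Eigenvalues solve det(λI - A) = 0.
Characteristic polynomial: λ^3 + 3.4*λ^2 + 4.89*λ + 1.476 = 0.
Factor: (λ + 0.4)(λ^2 + 3*λ + 3.69) = 0.
Roots: -0.4, -1.5 + 1.2j, -1.5 - 1.2j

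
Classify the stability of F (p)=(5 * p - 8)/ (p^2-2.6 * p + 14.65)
Denominator: p^2 - 2.6*p + 14.65. Poles: 1.3 + 3.6j, 1.3 - 3.6j. Unstable (2 pole(s) in RHP)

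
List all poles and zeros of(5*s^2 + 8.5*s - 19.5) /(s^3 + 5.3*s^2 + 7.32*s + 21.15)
Set denominator = 0: s^3 + 5.3*s^2 + 7.32*s + 21.15 = (s + 4.7)(s^2 + 0.6*s + 4.5) = 0 → Poles: -0.3 + 2.1j, -0.3 - 2.1j, -4.7
Set numerator = 0: 5*s^2 + 8.5*s - 19.5 = 5*(s + 3)(s - 1.3) = 0 → Zeros: -3, 1.3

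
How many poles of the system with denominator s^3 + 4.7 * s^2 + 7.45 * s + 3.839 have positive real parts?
s^3 + 4.7*s^2 + 7.45*s + 3.839 = (s + 1.1)(s^2 + 3.6*s + 3.49). Poles: -1.1, -1.8 + 0.5j, -1.8 - 0.5j. RHP poles (Re>0): 0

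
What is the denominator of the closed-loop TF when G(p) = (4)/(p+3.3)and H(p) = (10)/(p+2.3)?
Characteristic poly = G_den * H_den + G_num * H_num = (p^2 + 5.6*p + 7.59) + (40) = p^2 + 5.6*p + 47.59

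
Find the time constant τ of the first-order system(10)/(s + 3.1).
First-order system: τ = -1/pole. Pole = -3.1. τ = -1/(-3.1) = 0.3226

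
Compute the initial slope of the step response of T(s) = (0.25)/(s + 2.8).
IVT: y'(0⁺) = lim_{s→∞} s²·Y(s) = lim_{s→∞} s·T(s).
deg(num) = 0, deg(den) = 1, relative degree = 1, so s·T(s) → (leading num)/(leading den) = 0.25/1 = 0.25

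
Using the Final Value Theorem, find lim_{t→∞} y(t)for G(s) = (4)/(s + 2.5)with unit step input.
FVT: lim_{t→∞} y(t) = lim_{s→0} s*Y(s) where Y(s) = G(s)/s.
= lim_{s→0} G(s) = G(0) = num(0)/den(0) = 4/2.5 = 1.6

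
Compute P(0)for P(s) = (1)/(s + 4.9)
DC gain = P(0) = num(0)/den(0) = 1/4.9 = 0.2041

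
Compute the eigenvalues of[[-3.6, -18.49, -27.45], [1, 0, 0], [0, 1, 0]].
Eigenvalues solve det(λI - A) = 0.
Characteristic polynomial: λ^3 + 3.6*λ^2 + 18.49*λ + 27.45 = 0.
Factor: (λ + 1.8)(λ^2 + 1.8*λ + 15.25) = 0.
Roots: -0.9 + 3.8j, -0.9 - 3.8j, -1.8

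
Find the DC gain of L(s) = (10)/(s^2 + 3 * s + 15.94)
DC gain = L(0) = num(0)/den(0) = 10/15.94 = 0.6274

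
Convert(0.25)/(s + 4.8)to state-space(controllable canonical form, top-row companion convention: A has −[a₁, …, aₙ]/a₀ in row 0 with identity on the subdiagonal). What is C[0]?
Reachable canonical form: C = numerator coefficients (right-aligned, zero-padded to length n).
num = 0.25, C = [[0.25]].
C[0] = 0.25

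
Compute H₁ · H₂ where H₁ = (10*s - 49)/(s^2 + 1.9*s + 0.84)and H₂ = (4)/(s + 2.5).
Series: H = H₁ · H₂ = (n₁·n₂)/(d₁·d₂).
Num: n₁·n₂ = 40*s - 196. Den: d₁·d₂ = s^3 + 4.4*s^2 + 5.59*s + 2.1.
H(s) = (40*s - 196)/(s^3 + 4.4*s^2 + 5.59*s + 2.1)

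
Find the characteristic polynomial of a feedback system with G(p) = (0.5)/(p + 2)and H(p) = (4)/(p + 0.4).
Characteristic poly = G_den * H_den + G_num * H_num = (p^2 + 2.4*p + 0.8) + (2) = p^2 + 2.4*p + 2.8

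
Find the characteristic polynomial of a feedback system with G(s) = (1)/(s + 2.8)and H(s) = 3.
Characteristic poly = G_den * H_den + G_num * H_num = (s + 2.8) + (3) = s + 5.8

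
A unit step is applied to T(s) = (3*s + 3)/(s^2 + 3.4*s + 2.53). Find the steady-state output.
FVT: lim_{t→∞} y(t) = lim_{s→0} s*Y(s) where Y(s) = T(s)/s.
= lim_{s→0} T(s) = T(0) = num(0)/den(0) = 3/2.53 = 1.186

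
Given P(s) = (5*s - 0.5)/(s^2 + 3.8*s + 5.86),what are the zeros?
Set numerator = 0: 5*s - 0.5 = 0 → Zeros: 0.1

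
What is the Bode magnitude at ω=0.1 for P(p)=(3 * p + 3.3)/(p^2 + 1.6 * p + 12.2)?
Substitute p = j*0.1: P(j0.1) = 0.27099 + 0.0210535j.
|P(j0.1)| = sqrt(Re² + Im²) = 0.2718.
20*log₁₀(0.2718) = -11.31 dB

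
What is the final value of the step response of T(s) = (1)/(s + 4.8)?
FVT: lim_{t→∞} y(t) = lim_{s→0} s*Y(s) where Y(s) = T(s)/s.
= lim_{s→0} T(s) = T(0) = num(0)/den(0) = 1/4.8 = 0.2083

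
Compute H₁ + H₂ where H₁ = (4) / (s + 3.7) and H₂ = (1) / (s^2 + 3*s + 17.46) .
Parallel: H = H₁ + H₂ = (n₁·d₂ + n₂·d₁)/(d₁·d₂).
n₁·d₂ = 4*s^2 + 12*s + 69.84. n₂·d₁ = s + 3.7. Sum = 4*s^2 + 13*s + 73.54. d₁·d₂ = s^3 + 6.7*s^2 + 28.56*s + 64.602.
H(s) = (4*s^2 + 13*s + 73.54)/(s^3 + 6.7*s^2 + 28.56*s + 64.602)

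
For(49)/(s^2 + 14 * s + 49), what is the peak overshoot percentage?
Standard form: ωn²/(s²+2ζωn·s+ωn²) → ωn = 7, ζ = 1.
ζ ≥ 1, so the response is non-oscillatory: peak overshoot = 0%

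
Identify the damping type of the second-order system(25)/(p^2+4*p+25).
Standard form: ωn²/(p²+2ζωn·p+ωn²) gives ωn=5, ζ=0.4.
Underdamped (ζ = 0.4 < 1)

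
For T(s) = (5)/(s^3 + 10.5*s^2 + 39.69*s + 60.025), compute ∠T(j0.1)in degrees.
Substitute s = j*0.1: T(j0.1) = 0.0830803 - 0.00550171j.
∠T(j0.1) = atan2(Im, Re) = atan2(-0.00550171, 0.0830803) = -3.79°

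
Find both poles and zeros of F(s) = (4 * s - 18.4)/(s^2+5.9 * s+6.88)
Set denominator = 0: s^2 + 5.9*s + 6.88 = (s + 1.6)(s + 4.3) = 0 → Poles: -1.6, -4.3
Set numerator = 0: 4*s - 18.4 = 0 → Zeros: 4.6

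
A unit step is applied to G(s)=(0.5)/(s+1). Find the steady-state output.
FVT: lim_{t→∞} y(t) = lim_{s→0} s*Y(s) where Y(s) = G(s)/s.
= lim_{s→0} G(s) = G(0) = num(0)/den(0) = 0.5/1 = 0.5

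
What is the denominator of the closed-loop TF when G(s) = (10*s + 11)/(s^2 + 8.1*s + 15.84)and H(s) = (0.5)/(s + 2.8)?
Characteristic poly = G_den * H_den + G_num * H_num = (s^3 + 10.9*s^2 + 38.52*s + 44.352) + (5*s + 5.5) = s^3 + 10.9*s^2 + 43.52*s + 49.852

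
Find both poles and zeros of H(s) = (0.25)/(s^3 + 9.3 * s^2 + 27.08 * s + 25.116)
Set denominator = 0: s^3 + 9.3*s^2 + 27.08*s + 25.116 = (s + 2.6)(s + 2.1)(s + 4.6) = 0 → Poles: -2.1, -2.6, -4.6
Numerator is a nonzero constant (0.25) → Zeros: none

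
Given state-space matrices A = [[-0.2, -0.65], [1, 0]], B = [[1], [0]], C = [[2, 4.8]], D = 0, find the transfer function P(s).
P(s) = C(sI - A)⁻¹B + D.
Characteristic polynomial det(sI - A) = s^2 + 0.2*s + 0.65.
Numerator from C·adj(sI-A)·B + D·det(sI-A) = 2*s + 4.8.
P(s) = (2*s + 4.8)/(s^2 + 0.2*s + 0.65)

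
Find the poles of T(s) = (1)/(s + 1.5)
Set denominator = 0: s + 1.5 = 0 → Poles: -1.5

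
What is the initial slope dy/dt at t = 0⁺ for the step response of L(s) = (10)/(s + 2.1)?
IVT: y'(0⁺) = lim_{s→∞} s²·Y(s) = lim_{s→∞} s·L(s).
deg(num) = 0, deg(den) = 1, relative degree = 1, so s·L(s) → (leading num)/(leading den) = 10/1 = 10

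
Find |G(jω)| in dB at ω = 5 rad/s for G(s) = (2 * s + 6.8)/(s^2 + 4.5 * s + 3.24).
Substitute s = j*5: G(j5) = 0.0786243 - 0.378261j.
|G(j5)| = sqrt(Re² + Im²) = 0.3863.
20*log₁₀(0.3863) = -8.26 dB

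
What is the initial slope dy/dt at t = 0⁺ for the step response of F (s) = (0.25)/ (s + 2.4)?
IVT: y'(0⁺) = lim_{s→∞} s²·Y(s) = lim_{s→∞} s·F(s).
deg(num) = 0, deg(den) = 1, relative degree = 1, so s·F(s) → (leading num)/(leading den) = 0.25/1 = 0.25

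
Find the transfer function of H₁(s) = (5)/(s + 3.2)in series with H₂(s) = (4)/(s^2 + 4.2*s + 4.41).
Series: H = H₁ · H₂ = (n₁·n₂)/(d₁·d₂).
Num: n₁·n₂ = 20. Den: d₁·d₂ = s^3 + 7.4*s^2 + 17.85*s + 14.112.
H(s) = (20)/(s^3 + 7.4*s^2 + 17.85*s + 14.112)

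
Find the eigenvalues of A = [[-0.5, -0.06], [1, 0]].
Eigenvalues solve det(λI - A) = 0.
Characteristic polynomial: λ^2 + 0.5*λ + 0.06 = 0.
Factor: (λ + 0.2)(λ + 0.3) = 0.
Roots: -0.2, -0.3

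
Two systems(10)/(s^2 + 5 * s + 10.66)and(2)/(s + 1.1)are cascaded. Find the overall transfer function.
Series: H = H₁ · H₂ = (n₁·n₂)/(d₁·d₂).
Num: n₁·n₂ = 20. Den: d₁·d₂ = s^3 + 6.1*s^2 + 16.16*s + 11.726.
H(s) = (20)/(s^3 + 6.1*s^2 + 16.16*s + 11.726)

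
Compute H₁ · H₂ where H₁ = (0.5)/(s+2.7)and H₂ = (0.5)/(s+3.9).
Series: H = H₁ · H₂ = (n₁·n₂)/(d₁·d₂).
Num: n₁·n₂ = 0.25. Den: d₁·d₂ = s^2 + 6.6*s + 10.53.
H(s) = (0.25)/(s^2 + 6.6*s + 10.53)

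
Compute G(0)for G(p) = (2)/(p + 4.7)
DC gain = G(0) = num(0)/den(0) = 2/4.7 = 0.4255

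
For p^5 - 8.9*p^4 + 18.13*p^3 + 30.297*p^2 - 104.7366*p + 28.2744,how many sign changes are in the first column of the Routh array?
Routh array:
p^5: [1, 18.13, -104.7366]; p^4: [-8.9, 30.297, 28.2744]; p^3: [21.5342, -101.56]; p^2: [-11.6773, 28.2744]; p^1: [-49.4188]; p^0: [28.2744]
First column: [1, -8.9, 21.5342, -11.6773, -49.4188, 28.2744]. Sign changes = 4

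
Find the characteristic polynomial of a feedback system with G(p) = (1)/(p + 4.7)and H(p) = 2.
Characteristic poly = G_den * H_den + G_num * H_num = (p + 4.7) + (2) = p + 6.7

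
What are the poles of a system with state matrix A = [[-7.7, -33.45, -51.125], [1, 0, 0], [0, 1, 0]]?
Eigenvalues solve det(λI - A) = 0.
Characteristic polynomial: λ^3 + 7.7*λ^2 + 33.45*λ + 51.125 = 0.
Factor: (λ + 2.5)(λ^2 + 5.2*λ + 20.45) = 0.
Roots: -2.5, -2.6 + 3.7j, -2.6 - 3.7j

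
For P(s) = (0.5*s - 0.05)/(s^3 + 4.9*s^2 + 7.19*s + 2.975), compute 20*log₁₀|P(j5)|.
Substitute s = j*5: P(j5) = -0.00975187 - 0.0136507j.
|P(j5)| = sqrt(Re² + Im²) = 0.01678.
20*log₁₀(0.01678) = -35.51 dB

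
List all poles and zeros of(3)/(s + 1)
Set denominator = 0: s + 1 = 0 → Poles: -1
Numerator is a nonzero constant (3) → Zeros: none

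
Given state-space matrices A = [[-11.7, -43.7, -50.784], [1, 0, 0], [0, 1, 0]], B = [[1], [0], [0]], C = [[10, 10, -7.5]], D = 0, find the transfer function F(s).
F(s) = C(sI - A)⁻¹B + D.
Characteristic polynomial det(sI - A) = s^3 + 11.7*s^2 + 43.7*s + 50.784.
Numerator from C·adj(sI-A)·B + D·det(sI-A) = 10*s^2 + 10*s - 7.5.
F(s) = (10*s^2 + 10*s - 7.5)/(s^3 + 11.7*s^2 + 43.7*s + 50.784)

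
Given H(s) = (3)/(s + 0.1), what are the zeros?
Numerator is a nonzero constant (3) → Zeros: none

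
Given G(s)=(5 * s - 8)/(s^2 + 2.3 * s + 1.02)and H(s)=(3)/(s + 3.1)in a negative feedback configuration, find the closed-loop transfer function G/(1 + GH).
Closed-loop T = G/(1+GH).
Numerator: G_num * H_den = 5*s^2 + 7.5*s - 24.8.
Denominator: G_den * H_den + G_num * H_num = (s^3 + 5.4*s^2 + 8.15*s + 3.162) + (15*s - 24) = s^3 + 5.4*s^2 + 23.15*s - 20.838.
T(s) = (5*s^2 + 7.5*s - 24.8)/(s^3 + 5.4*s^2 + 23.15*s - 20.838)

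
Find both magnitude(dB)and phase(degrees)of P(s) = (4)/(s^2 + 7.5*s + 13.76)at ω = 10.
Substitute s = j*10: P(j10) = -0.0264087 - 0.0229668j.
|P| = 20*log₁₀(sqrt(Re²+Im²)) = -29.12 dB.
∠P = atan2(Im, Re) = -138.99°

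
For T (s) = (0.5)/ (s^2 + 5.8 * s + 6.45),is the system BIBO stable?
Denominator: s^2 + 5.8*s + 6.45 = (s + 1.5)(s + 4.3). Poles: -1.5, -4.3. All Re(p)<0: Yes (stable)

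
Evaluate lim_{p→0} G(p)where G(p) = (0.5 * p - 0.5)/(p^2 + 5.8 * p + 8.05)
DC gain = G(0) = num(0)/den(0) = -0.5/8.05 = -0.06211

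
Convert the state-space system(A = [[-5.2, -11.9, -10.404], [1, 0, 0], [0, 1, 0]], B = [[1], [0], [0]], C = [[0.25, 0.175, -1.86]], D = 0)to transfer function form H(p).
H(p) = C(pI - A)⁻¹B + D.
Characteristic polynomial det(pI - A) = p^3 + 5.2*p^2 + 11.9*p + 10.404.
Numerator from C·adj(pI-A)·B + D·det(pI-A) = 0.25*p^2 + 0.175*p - 1.86.
H(p) = (0.25*p^2 + 0.175*p - 1.86)/(p^3 + 5.2*p^2 + 11.9*p + 10.404)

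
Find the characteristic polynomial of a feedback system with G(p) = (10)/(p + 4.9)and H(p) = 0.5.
Characteristic poly = G_den * H_den + G_num * H_num = (p + 4.9) + (5) = p + 9.9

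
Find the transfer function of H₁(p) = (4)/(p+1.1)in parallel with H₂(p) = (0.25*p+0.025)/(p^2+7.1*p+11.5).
Parallel: H = H₁ + H₂ = (n₁·d₂ + n₂·d₁)/(d₁·d₂).
n₁·d₂ = 4*p^2 + 28.4*p + 46. n₂·d₁ = 0.25*p^2 + 0.3*p + 0.0275. Sum = 4.25*p^2 + 28.7*p + 46.0275. d₁·d₂ = p^3 + 8.2*p^2 + 19.31*p + 12.65.
H(p) = (4.25*p^2 + 28.7*p + 46.0275)/(p^3 + 8.2*p^2 + 19.31*p + 12.65)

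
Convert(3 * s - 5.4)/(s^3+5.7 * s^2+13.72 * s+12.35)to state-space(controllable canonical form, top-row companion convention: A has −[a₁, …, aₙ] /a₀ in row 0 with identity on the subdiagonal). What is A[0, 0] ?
Reachable canonical form for den = s^3 + 5.7*s^2 + 13.72*s + 12.35: top row of A = -[a₁,a₂,...,aₙ]/a₀, ones on the subdiagonal, zeros elsewhere.
A = [[-5.7, -13.72, -12.35], [1, 0, 0], [0, 1, 0]].
A[0,0] = -5.7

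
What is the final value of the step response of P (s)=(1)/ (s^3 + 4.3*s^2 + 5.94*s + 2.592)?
FVT: lim_{t→∞} y(t) = lim_{s→0} s*Y(s) where Y(s) = P(s)/s.
= lim_{s→0} P(s) = P(0) = num(0)/den(0) = 1/2.592 = 0.3858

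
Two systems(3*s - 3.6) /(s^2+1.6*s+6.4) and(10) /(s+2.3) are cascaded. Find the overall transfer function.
Series: H = H₁ · H₂ = (n₁·n₂)/(d₁·d₂).
Num: n₁·n₂ = 30*s - 36. Den: d₁·d₂ = s^3 + 3.9*s^2 + 10.08*s + 14.72.
H(s) = (30*s - 36)/(s^3 + 3.9*s^2 + 10.08*s + 14.72)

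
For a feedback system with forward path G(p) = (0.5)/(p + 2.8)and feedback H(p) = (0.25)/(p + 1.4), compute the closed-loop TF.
Closed-loop T = G/(1+GH).
Numerator: G_num * H_den = 0.5*p + 0.7.
Denominator: G_den * H_den + G_num * H_num = (p^2 + 4.2*p + 3.92) + (0.125) = p^2 + 4.2*p + 4.045.
T(p) = (0.5*p + 0.7)/(p^2 + 4.2*p + 4.045)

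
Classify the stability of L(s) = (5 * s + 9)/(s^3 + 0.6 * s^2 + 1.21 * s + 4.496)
Denominator: s^3 + 0.6*s^2 + 1.21*s + 4.496 = (s + 1.6)(s^2 - s + 2.81). Poles: -1.6, 0.5 + 1.6j, 0.5 - 1.6j. Unstable (2 pole(s) in RHP)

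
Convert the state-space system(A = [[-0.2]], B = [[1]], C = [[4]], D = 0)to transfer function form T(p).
T(p) = C(pI - A)⁻¹B + D.
Characteristic polynomial det(pI - A) = p + 0.2.
Numerator from C·adj(pI-A)·B + D·det(pI-A) = 4.
T(p) = (4)/(p + 0.2)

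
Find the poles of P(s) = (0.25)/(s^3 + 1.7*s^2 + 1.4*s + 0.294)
Set denominator = 0: s^3 + 1.7*s^2 + 1.4*s + 0.294 = (s + 0.3)(s^2 + 1.4*s + 0.98) = 0 → Poles: -0.3, -0.7 + 0.7j, -0.7 - 0.7j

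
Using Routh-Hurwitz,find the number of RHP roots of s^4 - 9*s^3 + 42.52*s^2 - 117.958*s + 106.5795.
Routh array:
s^4: [1, 42.52, 106.5795]; s^3: [-9, -117.958]; s^2: [29.4136, 106.5795]; s^1: [-85.3467]; s^0: [106.5795]
First column: [1, -9, 29.4136, -85.3467, 106.5795]. Sign changes = RHP roots = 4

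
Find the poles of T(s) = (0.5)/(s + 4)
Set denominator = 0: s + 4 = 0 → Poles: -4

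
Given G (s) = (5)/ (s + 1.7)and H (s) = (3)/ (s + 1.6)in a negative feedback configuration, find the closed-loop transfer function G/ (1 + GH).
Closed-loop T = G/(1+GH).
Numerator: G_num * H_den = 5*s + 8.
Denominator: G_den * H_den + G_num * H_num = (s^2 + 3.3*s + 2.72) + (15) = s^2 + 3.3*s + 17.72.
T(s) = (5*s + 8)/(s^2 + 3.3*s + 17.72)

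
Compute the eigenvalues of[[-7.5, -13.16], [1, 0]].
Eigenvalues solve det(λI - A) = 0.
Characteristic polynomial: λ^2 + 7.5*λ + 13.16 = 0.
Factor: (λ + 4.7)(λ + 2.8) = 0.
Roots: -2.8, -4.7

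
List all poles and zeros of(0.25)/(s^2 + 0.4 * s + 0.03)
Set denominator = 0: s^2 + 0.4*s + 0.03 = (s + 0.1)(s + 0.3) = 0 → Poles: -0.1, -0.3
Numerator is a nonzero constant (0.25) → Zeros: none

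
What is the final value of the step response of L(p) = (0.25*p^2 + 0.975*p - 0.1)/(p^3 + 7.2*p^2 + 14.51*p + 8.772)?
FVT: lim_{t→∞} y(t) = lim_{p→0} p*Y(p) where Y(p) = L(p)/p.
= lim_{p→0} L(p) = L(0) = num(0)/den(0) = -0.1/8.772 = -0.0114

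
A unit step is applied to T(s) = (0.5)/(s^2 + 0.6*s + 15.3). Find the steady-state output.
FVT: lim_{t→∞} y(t) = lim_{s→0} s*Y(s) where Y(s) = T(s)/s.
= lim_{s→0} T(s) = T(0) = num(0)/den(0) = 0.5/15.3 = 0.03268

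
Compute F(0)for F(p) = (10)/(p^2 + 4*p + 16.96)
DC gain = F(0) = num(0)/den(0) = 10/16.96 = 0.5896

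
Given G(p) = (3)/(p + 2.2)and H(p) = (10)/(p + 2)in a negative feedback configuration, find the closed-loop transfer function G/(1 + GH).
Closed-loop T = G/(1+GH).
Numerator: G_num * H_den = 3*p + 6.
Denominator: G_den * H_den + G_num * H_num = (p^2 + 4.2*p + 4.4) + (30) = p^2 + 4.2*p + 34.4.
T(p) = (3*p + 6)/(p^2 + 4.2*p + 34.4)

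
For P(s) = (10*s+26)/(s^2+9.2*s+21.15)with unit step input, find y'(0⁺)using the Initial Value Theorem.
IVT: y'(0⁺) = lim_{s→∞} s²·Y(s) = lim_{s→∞} s·P(s).
deg(num) = 1, deg(den) = 2, relative degree = 1, so s·P(s) → (leading num)/(leading den) = 10/1 = 10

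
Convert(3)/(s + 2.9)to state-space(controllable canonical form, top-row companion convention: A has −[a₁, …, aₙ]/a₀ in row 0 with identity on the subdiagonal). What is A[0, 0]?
Reachable canonical form for den = s + 2.9: top row of A = -[a₁,a₂,...,aₙ]/a₀, ones on the subdiagonal, zeros elsewhere.
A = [[-2.9]].
A[0,0] = -2.9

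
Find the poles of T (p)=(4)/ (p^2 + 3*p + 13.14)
Set denominator = 0: p^2 + 3*p + 13.14 = 0 → Poles: -1.5 + 3.3j, -1.5 - 3.3j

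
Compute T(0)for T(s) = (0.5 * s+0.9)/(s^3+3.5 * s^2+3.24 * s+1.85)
DC gain = T(0) = num(0)/den(0) = 0.9/1.85 = 0.4865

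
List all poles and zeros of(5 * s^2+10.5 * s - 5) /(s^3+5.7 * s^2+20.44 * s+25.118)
Set denominator = 0: s^3 + 5.7*s^2 + 20.44*s + 25.118 = (s + 1.9)(s^2 + 3.8*s + 13.22) = 0 → Poles: -1.9, -1.9 + 3.1j, -1.9 - 3.1j
Set numerator = 0: 5*s^2 + 10.5*s - 5 = 5*(s - 0.4)(s + 2.5) = 0 → Zeros: -2.5, 0.4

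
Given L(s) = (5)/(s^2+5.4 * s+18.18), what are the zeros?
Numerator is a nonzero constant (5) → Zeros: none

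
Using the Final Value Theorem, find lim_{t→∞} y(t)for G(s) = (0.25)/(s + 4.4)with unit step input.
FVT: lim_{t→∞} y(t) = lim_{s→0} s*Y(s) where Y(s) = G(s)/s.
= lim_{s→0} G(s) = G(0) = num(0)/den(0) = 0.25/4.4 = 0.05682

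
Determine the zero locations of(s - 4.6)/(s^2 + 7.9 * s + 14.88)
Set numerator = 0: s - 4.6 = 0 → Zeros: 4.6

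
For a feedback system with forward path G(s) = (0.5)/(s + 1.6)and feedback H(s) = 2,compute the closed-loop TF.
Closed-loop T = G/(1+GH).
Numerator: G_num * H_den = 0.5.
Denominator: G_den * H_den + G_num * H_num = (s + 1.6) + (1) = s + 2.6.
T(s) = (0.5)/(s + 2.6)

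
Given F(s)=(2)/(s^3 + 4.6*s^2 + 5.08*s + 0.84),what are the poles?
Set denominator = 0: s^3 + 4.6*s^2 + 5.08*s + 0.84 = (s + 0.2)(s + 1.4)(s + 3) = 0 → Poles: -0.2, -1.4, -3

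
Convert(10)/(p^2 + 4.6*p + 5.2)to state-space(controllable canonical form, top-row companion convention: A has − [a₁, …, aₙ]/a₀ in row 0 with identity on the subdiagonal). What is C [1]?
Reachable canonical form: C = numerator coefficients (right-aligned, zero-padded to length n).
num = 10, C = [[0, 10]].
C[1] = 10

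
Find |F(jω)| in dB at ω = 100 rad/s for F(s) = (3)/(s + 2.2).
Substitute s = j*100: F(j100) = 0.000659681 - 0.0299855j.
|F(j100)| = sqrt(Re² + Im²) = 0.02999.
20*log₁₀(0.02999) = -30.46 dB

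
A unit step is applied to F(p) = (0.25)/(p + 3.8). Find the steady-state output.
FVT: lim_{t→∞} y(t) = lim_{p→0} p*Y(p) where Y(p) = F(p)/p.
= lim_{p→0} F(p) = F(0) = num(0)/den(0) = 0.25/3.8 = 0.06579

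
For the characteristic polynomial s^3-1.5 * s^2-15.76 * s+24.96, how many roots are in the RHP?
s^3 - 1.5*s^2 - 15.76*s + 24.96 = (s - 3.9)(s + 4)(s - 1.6). Poles: -4, 1.6, 3.9. RHP poles (Re>0): 2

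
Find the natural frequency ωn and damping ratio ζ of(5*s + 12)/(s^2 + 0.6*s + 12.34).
Underdamped: complex pole -0.3 + 3.5j. ωn = |pole| = 3.513, ζ = -Re(pole)/ωn = 0.0854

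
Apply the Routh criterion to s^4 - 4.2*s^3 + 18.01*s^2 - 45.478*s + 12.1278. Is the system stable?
Routh array:
s^4: [1, 18.01, 12.1278]; s^3: [-4.2, -45.478]; s^2: [7.1819, 12.1278]; s^1: [-38.3856]; s^0: [12.1278]
First column: [1, -4.2, 7.1819, -38.3856, 12.1278]. Sign changes = 4.
No, unstable (4 RHP root(s))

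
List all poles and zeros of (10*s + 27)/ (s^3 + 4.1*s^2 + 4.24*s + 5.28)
Set denominator = 0: s^3 + 4.1*s^2 + 4.24*s + 5.28 = (s + 3.3)(s^2 + 0.8*s + 1.6) = 0 → Poles: -0.4 + 1.2j, -0.4 - 1.2j, -3.3
Set numerator = 0: 10*s + 27 = 0 → Zeros: -2.7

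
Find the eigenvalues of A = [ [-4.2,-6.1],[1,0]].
Eigenvalues solve det(λI - A) = 0.
Characteristic polynomial: λ^2 + 4.2*λ + 6.1 = 0.
Roots: -2.1 + 1.3j, -2.1 - 1.3j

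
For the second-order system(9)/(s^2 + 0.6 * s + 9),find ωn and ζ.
Standard form: ωn²/(s²+2ζωn·s+ωn²).
const=9=ωn² → ωn=3, s coeff=0.6=2ζωn → ζ=0.1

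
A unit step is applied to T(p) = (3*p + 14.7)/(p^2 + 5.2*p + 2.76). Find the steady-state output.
FVT: lim_{t→∞} y(t) = lim_{p→0} p*Y(p) where Y(p) = T(p)/p.
= lim_{p→0} T(p) = T(0) = num(0)/den(0) = 14.7/2.76 = 5.326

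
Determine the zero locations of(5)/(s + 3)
Numerator is a nonzero constant (5) → Zeros: none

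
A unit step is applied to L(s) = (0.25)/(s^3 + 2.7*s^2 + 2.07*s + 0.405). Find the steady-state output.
FVT: lim_{t→∞} y(t) = lim_{s→0} s*Y(s) where Y(s) = L(s)/s.
= lim_{s→0} L(s) = L(0) = num(0)/den(0) = 0.25/0.405 = 0.6173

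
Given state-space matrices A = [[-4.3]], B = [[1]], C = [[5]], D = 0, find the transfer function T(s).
T(s) = C(sI - A)⁻¹B + D.
Characteristic polynomial det(sI - A) = s + 4.3.
Numerator from C·adj(sI-A)·B + D·det(sI-A) = 5.
T(s) = (5)/(s + 4.3)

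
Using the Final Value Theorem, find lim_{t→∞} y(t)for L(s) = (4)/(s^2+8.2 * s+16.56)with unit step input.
FVT: lim_{t→∞} y(t) = lim_{s→0} s*Y(s) where Y(s) = L(s)/s.
= lim_{s→0} L(s) = L(0) = num(0)/den(0) = 4/16.56 = 0.2415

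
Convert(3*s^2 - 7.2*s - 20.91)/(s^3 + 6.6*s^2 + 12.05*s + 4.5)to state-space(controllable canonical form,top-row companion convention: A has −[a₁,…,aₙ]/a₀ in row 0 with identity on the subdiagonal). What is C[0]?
Reachable canonical form: C = numerator coefficients (right-aligned, zero-padded to length n).
num = 3*s^2 - 7.2*s - 20.91, C = [[3, -7.2, -20.91]].
C[0] = 3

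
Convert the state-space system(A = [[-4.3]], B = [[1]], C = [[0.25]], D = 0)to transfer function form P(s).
P(s) = C(sI - A)⁻¹B + D.
Characteristic polynomial det(sI - A) = s + 4.3.
Numerator from C·adj(sI-A)·B + D·det(sI-A) = 0.25.
P(s) = (0.25)/(s + 4.3)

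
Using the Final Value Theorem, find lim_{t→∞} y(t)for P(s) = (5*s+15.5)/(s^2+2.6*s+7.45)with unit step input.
FVT: lim_{t→∞} y(t) = lim_{s→0} s*Y(s) where Y(s) = P(s)/s.
= lim_{s→0} P(s) = P(0) = num(0)/den(0) = 15.5/7.45 = 2.081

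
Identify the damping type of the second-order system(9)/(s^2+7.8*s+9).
Standard form: ωn²/(s²+2ζωn·s+ωn²) gives ωn=3, ζ=1.3.
Overdamped (ζ = 1.3 > 1)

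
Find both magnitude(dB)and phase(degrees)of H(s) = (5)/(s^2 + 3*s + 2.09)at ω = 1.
Substitute s = j*1: H(j1) = 0.534938 - 1.47231j.
|H| = 20*log₁₀(sqrt(Re²+Im²)) = 3.90 dB.
∠H = atan2(Im, Re) = -70.03°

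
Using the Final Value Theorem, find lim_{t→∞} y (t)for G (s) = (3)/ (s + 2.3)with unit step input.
FVT: lim_{t→∞} y(t) = lim_{s→0} s*Y(s) where Y(s) = G(s)/s.
= lim_{s→0} G(s) = G(0) = num(0)/den(0) = 3/2.3 = 1.304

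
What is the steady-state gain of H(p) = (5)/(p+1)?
DC gain = H(0) = num(0)/den(0) = 5/1 = 5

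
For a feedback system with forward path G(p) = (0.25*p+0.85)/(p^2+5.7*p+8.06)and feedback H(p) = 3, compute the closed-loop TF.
Closed-loop T = G/(1+GH).
Numerator: G_num * H_den = 0.25*p + 0.85.
Denominator: G_den * H_den + G_num * H_num = (p^2 + 5.7*p + 8.06) + (0.75*p + 2.55) = p^2 + 6.45*p + 10.61.
T(p) = (0.25*p + 0.85)/(p^2 + 6.45*p + 10.61)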